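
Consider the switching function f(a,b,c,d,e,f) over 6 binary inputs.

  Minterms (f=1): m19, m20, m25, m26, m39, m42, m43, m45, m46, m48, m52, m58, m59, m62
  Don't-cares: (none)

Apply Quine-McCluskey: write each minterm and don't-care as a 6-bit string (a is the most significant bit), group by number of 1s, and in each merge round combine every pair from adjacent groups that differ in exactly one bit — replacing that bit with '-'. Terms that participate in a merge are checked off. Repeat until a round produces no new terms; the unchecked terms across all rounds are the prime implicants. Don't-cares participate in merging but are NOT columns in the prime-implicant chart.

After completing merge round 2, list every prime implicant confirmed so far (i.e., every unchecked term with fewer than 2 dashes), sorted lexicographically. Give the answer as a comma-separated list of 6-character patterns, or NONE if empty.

-10100, -11010, 010011, 011001, 100111, 101101, 110-00

[col 0] 010011, 010100*, 011001, 011010*, 100111, 101010*, 101011*, 101101, 101110*, 110000*, 110100*, 111010*, 111011*, 111110*
[col 1] -10100, -11010, 1-1010*, 1-1011*, 1-1110*, 101-10*, 10101-*, 110-00, 111-10*, 11101-*
[col 2] 1-1-10, 1-101-
Prime implicants: -10100, -11010, 010011, 011001, 1-1-10, 1-101-, 100111, 101101, 110-00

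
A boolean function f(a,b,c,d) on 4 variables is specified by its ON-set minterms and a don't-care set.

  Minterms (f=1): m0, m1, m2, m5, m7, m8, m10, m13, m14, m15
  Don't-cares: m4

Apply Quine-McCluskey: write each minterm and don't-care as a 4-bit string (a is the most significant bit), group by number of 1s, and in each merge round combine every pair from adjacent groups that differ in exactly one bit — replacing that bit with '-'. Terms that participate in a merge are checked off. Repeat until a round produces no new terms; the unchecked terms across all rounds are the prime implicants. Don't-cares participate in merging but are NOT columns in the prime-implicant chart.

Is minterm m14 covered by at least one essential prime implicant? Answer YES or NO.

NO

[col 0] 0000*, 0001*, 0010*, 0100*, 0101*, 0111*, 1000*, 1010*, 1101*, 1110*, 1111*
[col 1] -000*, -010*, -101*, -111*, 0-00*, 0-01*, 00-0*, 000-*, 01-1*, 010-*, 1-10, 10-0*, 11-1*, 111-
[col 2] -0-0, -1-1, 0-0-
Prime implicants: -0-0, -1-1, 0-0-, 1-10, 111-
PI chart (minterm → PIs covering it):
  0 | -0-0,0-0-
  1 | 0-0-  (sole → essential)
  2 | -0-0  (sole → essential)
  5 | -1-1,0-0-
  7 | -1-1  (sole → essential)
  8 | -0-0  (sole → essential)
  10 | -0-0,1-10
  13 | -1-1  (sole → essential)
  14 | 1-10,111-
  15 | -1-1,111-
Essential prime implicants: -0-0, -1-1, 0-0-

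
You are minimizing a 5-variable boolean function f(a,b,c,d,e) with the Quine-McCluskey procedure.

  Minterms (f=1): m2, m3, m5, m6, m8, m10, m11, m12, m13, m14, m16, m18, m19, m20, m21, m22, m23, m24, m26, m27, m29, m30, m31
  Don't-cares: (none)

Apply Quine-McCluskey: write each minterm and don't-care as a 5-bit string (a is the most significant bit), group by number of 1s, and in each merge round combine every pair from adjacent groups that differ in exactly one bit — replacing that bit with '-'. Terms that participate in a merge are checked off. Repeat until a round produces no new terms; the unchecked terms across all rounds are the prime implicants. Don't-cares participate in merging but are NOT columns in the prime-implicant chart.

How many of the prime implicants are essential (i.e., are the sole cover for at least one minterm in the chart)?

3

size-2^0 implicants → 00010(✓)  00011(✓)  00101(✓)  00110(✓)  01000(✓)  01010(✓)  01011(✓)  01100(✓)  01101(✓)  01110(✓)  10000(✓)  10010(✓)  10011(✓)  10100(✓)  10101(✓)  10110(✓)  10111(✓)  11000(✓)  11010(✓)  11011(✓)  11101(✓)  11110(✓)  11111(✓)
size-2^1 implicants → -0010(✓)  -0011(✓)  -0101(✓)  -0110(✓)  -1000(✓)  -1010(✓)  -1011(✓)  -1101(✓)  -1110(✓)  0-010(✓)  0-011(✓)  0-101(✓)  0-110(✓)  00-10(✓)  0001-(✓)  01-00(✓)  01-10(✓)  010-0(✓)  0101-(✓)  011-0(✓)  0110-  1-000(✓)  1-010(✓)  1-011(✓)  1-101(✓)  1-110(✓)  1-111(✓)  10-00(✓)  10-10(✓)  10-11(✓)  100-0(✓)  1001-(✓)  101-0(✓)  101-1(✓)  1010-(✓)  1011-(✓)  11-10(✓)  11-11(✓)  110-0(✓)  1101-(✓)  111-1(✓)  1111-(✓)
size-2^2 implicants → --010(✓)  --011(✓)  --101  --110(✓)  -0-10(✓)  -001-(✓)  -1-10(✓)  -10-0  -101-(✓)  0--10(✓)  0-01-(✓)  01--0  1--10(✓)  1--11(✓)  1-0-0  1-01-(✓)  1-1-1  1-11-(✓)  10--0  10-1-(✓)  101--  11-1-(✓)
size-2^3 implicants → ---10  --01-  1--1-
Unchecked terms (primes): ---10, --01-, --101, -10-0, 01--0, 0110-, 1--1-, 1-0-0, 1-1-1, 10--0, 101--
Minterm coverage:
  m2 ⊆ ---10,--01-
  m3 ⊆ --01- [E]
  m5 ⊆ --101 [E]
  m6 ⊆ ---10 [E]
  m8 ⊆ -10-0,01--0
  m10 ⊆ ---10,--01-,-10-0,01--0
  m11 ⊆ --01- [E]
  m12 ⊆ 01--0,0110-
  m13 ⊆ --101,0110-
  m14 ⊆ ---10,01--0
  m16 ⊆ 1-0-0,10--0
  m18 ⊆ ---10,--01-,1--1-,1-0-0,10--0
  m19 ⊆ --01-,1--1-
  m20 ⊆ 10--0,101--
  m21 ⊆ --101,1-1-1,101--
  m22 ⊆ ---10,1--1-,10--0,101--
  m23 ⊆ 1--1-,1-1-1,101--
  m24 ⊆ -10-0,1-0-0
  m26 ⊆ ---10,--01-,-10-0,1--1-,1-0-0
  m27 ⊆ --01-,1--1-
  m29 ⊆ --101,1-1-1
  m30 ⊆ ---10,1--1-
  m31 ⊆ 1--1-,1-1-1
E = {---10, --01-, --101}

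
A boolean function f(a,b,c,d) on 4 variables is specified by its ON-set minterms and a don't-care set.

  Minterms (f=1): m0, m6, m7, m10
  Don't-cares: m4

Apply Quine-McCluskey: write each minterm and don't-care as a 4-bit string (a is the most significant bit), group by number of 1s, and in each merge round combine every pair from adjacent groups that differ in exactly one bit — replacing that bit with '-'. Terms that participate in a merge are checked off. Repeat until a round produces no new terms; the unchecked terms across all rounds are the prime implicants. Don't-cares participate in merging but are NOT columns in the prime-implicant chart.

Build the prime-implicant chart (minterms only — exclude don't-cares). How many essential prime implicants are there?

3

[col 0] 0000*, 0100*, 0110*, 0111*, 1010
[col 1] 0-00, 01-0, 011-
Prime implicants: 0-00, 01-0, 011-, 1010
PI chart (minterm → PIs covering it):
  0 | 0-00  (sole → essential)
  6 | 01-0,011-
  7 | 011-  (sole → essential)
  10 | 1010  (sole → essential)
Essential prime implicants: 0-00, 011-, 1010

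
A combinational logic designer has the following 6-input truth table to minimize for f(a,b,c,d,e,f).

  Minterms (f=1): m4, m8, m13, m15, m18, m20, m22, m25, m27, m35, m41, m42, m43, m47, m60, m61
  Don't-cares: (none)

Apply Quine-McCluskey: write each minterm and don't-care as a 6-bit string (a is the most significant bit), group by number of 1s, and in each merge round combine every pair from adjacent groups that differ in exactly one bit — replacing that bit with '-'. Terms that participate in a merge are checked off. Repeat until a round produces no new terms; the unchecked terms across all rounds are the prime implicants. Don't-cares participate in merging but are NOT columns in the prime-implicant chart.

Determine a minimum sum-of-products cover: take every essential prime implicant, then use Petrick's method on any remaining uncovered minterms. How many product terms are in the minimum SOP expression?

size-2^0 implicants → 000100(✓)  001000  001101(✓)  001111(✓)  010010(✓)  010100(✓)  010110(✓)  011001(✓)  011011(✓)  100011(✓)  101001(✓)  101010(✓)  101011(✓)  101111(✓)  111100(✓)  111101(✓)
size-2^1 implicants → -01111  0-0100  0011-1  010-10  0101-0  0110-1  10-011  101-11  1010-1  10101-  11110-
Unchecked terms (primes): -01111, 0-0100, 001000, 0011-1, 010-10, 0101-0, 0110-1, 10-011, 101-11, 1010-1, 10101-, 11110-
Minterm coverage:
  m4 ⊆ 0-0100 [E]
  m8 ⊆ 001000 [E]
  m13 ⊆ 0011-1 [E]
  m15 ⊆ -01111,0011-1
  m18 ⊆ 010-10 [E]
  m20 ⊆ 0-0100,0101-0
  m22 ⊆ 010-10,0101-0
  m25 ⊆ 0110-1 [E]
  m27 ⊆ 0110-1 [E]
  m35 ⊆ 10-011 [E]
  m41 ⊆ 1010-1 [E]
  m42 ⊆ 10101- [E]
  m43 ⊆ 10-011,101-11,1010-1,10101-
  m47 ⊆ -01111,101-11
  m60 ⊆ 11110- [E]
  m61 ⊆ 11110- [E]
E = {0-0100, 001000, 0011-1, 010-10, 0110-1, 10-011, 1010-1, 10101-, 11110-}
Petrick residual → -01111
Cover = b'cdef + a'c'de'f' + a'b'cd'e'f' + a'b'cdf + a'bc'ef' + a'bcd'f + ab'd'ef + ab'cd'f + ab'cd'e + abcde'  |cover|=10

10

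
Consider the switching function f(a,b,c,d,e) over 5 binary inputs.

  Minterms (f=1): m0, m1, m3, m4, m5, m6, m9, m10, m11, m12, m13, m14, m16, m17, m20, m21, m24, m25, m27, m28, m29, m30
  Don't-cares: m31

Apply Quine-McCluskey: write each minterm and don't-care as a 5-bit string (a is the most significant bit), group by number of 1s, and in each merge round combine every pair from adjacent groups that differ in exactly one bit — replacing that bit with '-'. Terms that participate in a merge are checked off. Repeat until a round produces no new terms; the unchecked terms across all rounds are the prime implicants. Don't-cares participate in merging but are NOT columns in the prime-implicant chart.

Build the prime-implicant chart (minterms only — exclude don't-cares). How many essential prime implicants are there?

4

Round 0: 00000✓ 00001✓ 00011✓ 00100✓ 00101✓ 00110✓ 01001✓ 01010✓ 01011✓ 01100✓ 01101✓ 01110✓ 10000✓ 10001✓ 10100✓ 10101✓ 11000✓ 11001✓ 11011✓ 11100✓ 11101✓ 11110✓ 11111✓
Round 1: -0000✓ -0001✓ -0100✓ -0101✓ -1001✓ -1011✓ -1100✓ -1101✓ -1110✓ 0-001✓ 0-011✓ 0-100✓ 0-101✓ 0-110✓ 00-00✓ 00-01✓ 000-1✓ 0000-✓ 001-0✓ 0010-✓ 01-01✓ 01-10 010-1✓ 0101- 011-0✓ 0110-✓ 1-000✓ 1-001✓ 1-100✓ 1-101✓ 10-00✓ 10-01✓ 1000-✓ 1010-✓ 11-00✓ 11-01✓ 11-11✓ 110-1✓ 1100-✓ 111-0✓ 111-1✓ 1110-✓ 1111-✓
Round 2: --001✓ --100✓ --101✓ -0-00✓ -0-01✓ -000-✓ -010-✓ -1-01✓ -10-1 -11-0 -110-✓ 0--01✓ 0-0-1 0-1-0 0-10-✓ 00-0-✓ 1--00✓ 1--01✓ 1-00-✓ 1-10-✓ 10-0-✓ 11--1 11-0-✓ 111--
Round 3: ---01 --10- -0-0- 1--0-
PIs = {---01, --10-, -0-0-, -10-1, -11-0, 0-0-1, 0-1-0, 01-10, 0101-, 1--0-, 11--1, 111--}
Coverage chart:
  m0: -0-0- ←essential
  m1: ---01,-0-0-,0-0-1
  m3: 0-0-1 ←essential
  m4: --10-,-0-0-,0-1-0
  m5: ---01,--10-,-0-0-
  m6: 0-1-0 ←essential
  m9: ---01,-10-1,0-0-1
  m10: 01-10,0101-
  m11: -10-1,0-0-1,0101-
  m12: --10-,-11-0,0-1-0
  m13: ---01,--10-
  m14: -11-0,0-1-0,01-10
  m16: -0-0-,1--0-
  m17: ---01,-0-0-,1--0-
  m20: --10-,-0-0-,1--0-
  m21: ---01,--10-,-0-0-,1--0-
  m24: 1--0- ←essential
  m25: ---01,-10-1,1--0-,11--1
  m27: -10-1,11--1
  m28: --10-,-11-0,1--0-,111--
  m29: ---01,--10-,1--0-,11--1,111--
  m30: -11-0,111--
Essential: -0-0-, 0-0-1, 0-1-0, 1--0-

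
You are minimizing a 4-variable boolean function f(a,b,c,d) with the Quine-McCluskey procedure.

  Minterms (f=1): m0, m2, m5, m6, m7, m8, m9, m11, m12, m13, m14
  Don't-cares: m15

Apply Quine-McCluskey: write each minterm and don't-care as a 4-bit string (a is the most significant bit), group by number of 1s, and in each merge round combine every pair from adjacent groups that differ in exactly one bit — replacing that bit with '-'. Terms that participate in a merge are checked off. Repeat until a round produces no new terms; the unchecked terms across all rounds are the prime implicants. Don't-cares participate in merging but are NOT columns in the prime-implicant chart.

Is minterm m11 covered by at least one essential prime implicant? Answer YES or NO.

YES

[col 0] 0000*, 0010*, 0101*, 0110*, 0111*, 1000*, 1001*, 1011*, 1100*, 1101*, 1110*, 1111*
[col 1] -000, -101*, -110*, -111*, 0-10, 00-0, 01-1*, 011-*, 1-00*, 1-01*, 1-11*, 10-1*, 100-*, 11-0*, 11-1*, 110-*, 111-*
[col 2] -1-1, -11-, 1--1, 1-0-, 11--
Prime implicants: -000, -1-1, -11-, 0-10, 00-0, 1--1, 1-0-, 11--
PI chart (minterm → PIs covering it):
  0 | -000,00-0
  2 | 0-10,00-0
  5 | -1-1  (sole → essential)
  6 | -11-,0-10
  7 | -1-1,-11-
  8 | -000,1-0-
  9 | 1--1,1-0-
  11 | 1--1  (sole → essential)
  12 | 1-0-,11--
  13 | -1-1,1--1,1-0-,11--
  14 | -11-,11--
Essential prime implicants: -1-1, 1--1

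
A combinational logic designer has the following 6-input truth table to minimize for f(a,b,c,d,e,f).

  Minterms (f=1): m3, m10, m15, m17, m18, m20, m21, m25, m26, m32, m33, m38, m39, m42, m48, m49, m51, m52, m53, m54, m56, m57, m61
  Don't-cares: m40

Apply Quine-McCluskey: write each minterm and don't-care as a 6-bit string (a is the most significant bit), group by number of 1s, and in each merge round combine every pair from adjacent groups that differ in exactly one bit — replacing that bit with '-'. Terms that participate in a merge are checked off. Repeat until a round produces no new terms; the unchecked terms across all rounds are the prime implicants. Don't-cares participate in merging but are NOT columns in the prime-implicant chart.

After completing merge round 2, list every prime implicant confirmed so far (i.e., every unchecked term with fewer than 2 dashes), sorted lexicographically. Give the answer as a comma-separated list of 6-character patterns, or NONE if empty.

-01010, 0-1010, 000011, 001111, 01-010, 1-0110, 10011-, 1010-0, 1100-1, 1101-0

[col 0] 000011, 001010*, 001111, 010001*, 010010*, 010100*, 010101*, 011001*, 011010*, 100000*, 100001*, 100110*, 100111*, 101000*, 101010*, 110000*, 110001*, 110011*, 110100*, 110101*, 110110*, 111000*, 111001*, 111101*
[col 1] -01010, -10001*, -10100*, -10101*, -11001*, 0-1010, 01-001*, 01-010, 010-01*, 01010-*, 1-0000*, 1-0001*, 1-0110, 1-1000*, 10-000*, 10000-*, 10011-, 1010-0, 11-000*, 11-001*, 11-101*, 110-00*, 110-01*, 1100-1, 11000-*, 1101-0, 11010-*, 111-01*, 11100-*
[col 2] -1-001, -10-01, -1010-, 1--000, 1-000-, 11--01, 11-00-, 110-0-
Prime implicants: -01010, -1-001, -10-01, -1010-, 0-1010, 000011, 001111, 01-010, 1--000, 1-000-, 1-0110, 10011-, 1010-0, 11--01, 11-00-, 110-0-, 1100-1, 1101-0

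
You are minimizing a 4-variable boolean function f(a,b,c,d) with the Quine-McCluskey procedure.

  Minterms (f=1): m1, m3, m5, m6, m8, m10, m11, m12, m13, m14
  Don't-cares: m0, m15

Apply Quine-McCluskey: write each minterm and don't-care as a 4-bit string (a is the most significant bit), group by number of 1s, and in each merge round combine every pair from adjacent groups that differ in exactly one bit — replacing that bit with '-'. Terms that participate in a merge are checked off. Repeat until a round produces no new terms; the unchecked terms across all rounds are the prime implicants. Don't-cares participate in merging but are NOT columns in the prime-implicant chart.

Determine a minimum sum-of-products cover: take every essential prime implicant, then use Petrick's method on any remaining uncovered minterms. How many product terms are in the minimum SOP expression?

[col 0] 0000*, 0001*, 0011*, 0101*, 0110*, 1000*, 1010*, 1011*, 1100*, 1101*, 1110*, 1111*
[col 1] -000, -011, -101, -110, 0-01, 00-1, 000-, 1-00*, 1-10*, 1-11*, 10-0*, 101-*, 11-0*, 11-1*, 110-*, 111-*
[col 2] 1--0, 1-1-, 11--
Prime implicants: -000, -011, -101, -110, 0-01, 00-1, 000-, 1--0, 1-1-, 11--
PI chart (minterm → PIs covering it):
  1 | 0-01,00-1,000-
  3 | -011,00-1
  5 | -101,0-01
  6 | -110  (sole → essential)
  8 | -000,1--0
  10 | 1--0,1-1-
  11 | -011,1-1-
  12 | 1--0,11--
  13 | -101,11--
  14 | -110,1--0,1-1-,11--
Essential prime implicants: -110
Petrick residual → -011, -101, 0-01, 1--0
Minimum SOP uses 5 PIs: b'cd + bc'd + bcd' + a'c'd + ad'

5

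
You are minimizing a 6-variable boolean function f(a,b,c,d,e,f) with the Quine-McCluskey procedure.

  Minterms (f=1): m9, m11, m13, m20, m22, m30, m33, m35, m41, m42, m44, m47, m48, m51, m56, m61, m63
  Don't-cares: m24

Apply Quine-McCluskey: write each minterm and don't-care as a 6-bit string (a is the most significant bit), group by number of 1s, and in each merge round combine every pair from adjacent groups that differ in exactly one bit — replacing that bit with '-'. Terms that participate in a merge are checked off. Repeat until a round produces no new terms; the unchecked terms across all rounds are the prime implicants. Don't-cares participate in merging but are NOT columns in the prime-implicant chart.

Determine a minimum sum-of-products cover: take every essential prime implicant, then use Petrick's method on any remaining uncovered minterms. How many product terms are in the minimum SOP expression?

Round 0: 001001✓ 001011✓ 001101✓ 010100✓ 010110✓ 011000✓ 011110✓ 100001✓ 100011✓ 101001✓ 101010 101100 101111✓ 110000✓ 110011✓ 111000✓ 111101✓ 111111✓
Round 1: -01001 -11000 001-01 0010-1 01-110 0101-0 1-0011 1-1111 10-001 1000-1 11-000 1111-1
PIs = {-01001, -11000, 001-01, 0010-1, 01-110, 0101-0, 1-0011, 1-1111, 10-001, 1000-1, 101010, 101100, 11-000, 1111-1}
Coverage chart:
  m9: -01001,001-01,0010-1
  m11: 0010-1 ←essential
  m13: 001-01 ←essential
  m20: 0101-0 ←essential
  m22: 01-110,0101-0
  m30: 01-110 ←essential
  m33: 10-001,1000-1
  m35: 1-0011,1000-1
  m41: -01001,10-001
  m42: 101010 ←essential
  m44: 101100 ←essential
  m47: 1-1111 ←essential
  m48: 11-000 ←essential
  m51: 1-0011 ←essential
  m56: -11000,11-000
  m61: 1111-1 ←essential
  m63: 1-1111,1111-1
Essential: 001-01, 0010-1, 01-110, 0101-0, 1-0011, 1-1111, 101010, 101100, 11-000, 1111-1
Petrick residual → 10-001
Min cover (11 terms): a'b'ce'f + a'b'cd'f + a'bdef' + a'bc'df' + ac'd'ef + acdef + ab'd'e'f + ab'cd'ef' + ab'cde'f' + abd'e'f' + abcdf

11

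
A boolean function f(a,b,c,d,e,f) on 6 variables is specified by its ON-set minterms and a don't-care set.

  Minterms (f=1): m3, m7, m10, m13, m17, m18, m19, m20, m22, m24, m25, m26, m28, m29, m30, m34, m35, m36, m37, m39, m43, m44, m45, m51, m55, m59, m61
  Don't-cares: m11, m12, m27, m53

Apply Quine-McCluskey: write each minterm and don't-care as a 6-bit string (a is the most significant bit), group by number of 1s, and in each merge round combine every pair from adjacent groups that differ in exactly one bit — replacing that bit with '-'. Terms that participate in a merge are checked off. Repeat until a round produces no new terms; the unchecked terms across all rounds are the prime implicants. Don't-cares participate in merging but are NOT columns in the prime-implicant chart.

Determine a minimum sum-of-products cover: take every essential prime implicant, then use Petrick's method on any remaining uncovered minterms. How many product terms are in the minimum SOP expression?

size-2^0 implicants → 000011(✓)  000111(✓)  001010(✓)  001011(✓)  001100(✓)  001101(✓)  010001(✓)  010010(✓)  010011(✓)  010100(✓)  010110(✓)  011000(✓)  011001(✓)  011010(✓)  011011(✓)  011100(✓)  011101(✓)  011110(✓)  100010(✓)  100011(✓)  100100(✓)  100101(✓)  100111(✓)  101011(✓)  101100(✓)  101101(✓)  110011(✓)  110101(✓)  110111(✓)  111011(✓)  111101(✓)
size-2^1 implicants → -00011(✓)  -00111(✓)  -01011(✓)  -01100(✓)  -01101(✓)  -10011(✓)  -11011(✓)  -11101(✓)  0-0011(✓)  0-1010(✓)  0-1011(✓)  0-1100(✓)  0-1101(✓)  00-011(✓)  000-11(✓)  00101-(✓)  00110-(✓)  01-001(✓)  01-010(✓)  01-011(✓)  01-100(✓)  01-110(✓)  010-10(✓)  0100-1(✓)  01001-(✓)  0101-0(✓)  011-00(✓)  011-01(✓)  011-10(✓)  0110-0(✓)  0110-1(✓)  01100-(✓)  01101-(✓)  0111-0(✓)  01110-(✓)  1-0011(✓)  1-0101(✓)  1-0111(✓)  1-1011(✓)  1-1101(✓)  10-011(✓)  10-100(✓)  10-101(✓)  100-11(✓)  10001-  1001-1(✓)  10010-(✓)  10110-(✓)  11-011(✓)  11-101(✓)  110-11(✓)  1101-1(✓)
size-2^2 implicants → --0011(✓)  --1011(✓)  --1101  -0-011(✓)  -00-11  -0110-  -1-011(✓)  0--011(✓)  0-101-  0-110-  01--10  01-0-1  01-01-  01-1-0  011--0  011-0-  0110--  1--011(✓)  1--101  1-0-11  1-01-1  10-10-
size-2^3 implicants → ---011
Unchecked terms (primes): ---011, --1101, -00-11, -0110-, 0-101-, 0-110-, 01--10, 01-0-1, 01-01-, 01-1-0, 011--0, 011-0-, 0110--, 1--101, 1-0-11, 1-01-1, 10-10-, 10001-
Minterm coverage:
  m3 ⊆ ---011,-00-11
  m7 ⊆ -00-11 [E]
  m10 ⊆ 0-101- [E]
  m13 ⊆ --1101,-0110-,0-110-
  m17 ⊆ 01-0-1 [E]
  m18 ⊆ 01--10,01-01-
  m19 ⊆ ---011,01-0-1,01-01-
  m20 ⊆ 01-1-0 [E]
  m22 ⊆ 01--10,01-1-0
  m24 ⊆ 011--0,011-0-,0110--
  m25 ⊆ 01-0-1,011-0-,0110--
  m26 ⊆ 0-101-,01--10,01-01-,011--0,0110--
  m28 ⊆ 0-110-,01-1-0,011--0,011-0-
  m29 ⊆ --1101,0-110-,011-0-
  m30 ⊆ 01--10,01-1-0,011--0
  m34 ⊆ 10001- [E]
  m35 ⊆ ---011,-00-11,1-0-11,10001-
  m36 ⊆ 10-10- [E]
  m37 ⊆ 1--101,1-01-1,10-10-
  m39 ⊆ -00-11,1-0-11,1-01-1
  m43 ⊆ ---011 [E]
  m44 ⊆ -0110-,10-10-
  m45 ⊆ --1101,-0110-,1--101,10-10-
  m51 ⊆ ---011,1-0-11
  m55 ⊆ 1-0-11,1-01-1
  m59 ⊆ ---011 [E]
  m61 ⊆ --1101,1--101
E = {---011, -00-11, 0-101-, 01-0-1, 01-1-0, 10-10-, 10001-}
Petrick residual → --1101, 01--10, 011--0, 1-0-11
Cover = d'ef + cde'f + b'c'ef + a'cd'e + a'bef' + a'bd'f + a'bdf' + a'bcf' + ac'ef + ab'de' + ab'c'd'e  |cover|=11

11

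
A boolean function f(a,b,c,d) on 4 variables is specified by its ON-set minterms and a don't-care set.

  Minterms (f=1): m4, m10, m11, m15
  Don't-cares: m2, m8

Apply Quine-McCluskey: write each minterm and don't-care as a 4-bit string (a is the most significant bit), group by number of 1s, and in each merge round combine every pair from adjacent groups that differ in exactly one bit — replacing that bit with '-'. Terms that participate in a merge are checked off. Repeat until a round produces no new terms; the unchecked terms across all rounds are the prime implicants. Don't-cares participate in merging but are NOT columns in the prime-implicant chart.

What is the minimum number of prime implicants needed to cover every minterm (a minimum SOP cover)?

3

[col 0] 0010*, 0100, 1000*, 1010*, 1011*, 1111*
[col 1] -010, 1-11, 10-0, 101-
Prime implicants: -010, 0100, 1-11, 10-0, 101-
PI chart (minterm → PIs covering it):
  4 | 0100  (sole → essential)
  10 | -010,10-0,101-
  11 | 1-11,101-
  15 | 1-11  (sole → essential)
Essential prime implicants: 0100, 1-11
Petrick residual → -010
Minimum SOP uses 3 PIs: b'cd' + a'bc'd' + acd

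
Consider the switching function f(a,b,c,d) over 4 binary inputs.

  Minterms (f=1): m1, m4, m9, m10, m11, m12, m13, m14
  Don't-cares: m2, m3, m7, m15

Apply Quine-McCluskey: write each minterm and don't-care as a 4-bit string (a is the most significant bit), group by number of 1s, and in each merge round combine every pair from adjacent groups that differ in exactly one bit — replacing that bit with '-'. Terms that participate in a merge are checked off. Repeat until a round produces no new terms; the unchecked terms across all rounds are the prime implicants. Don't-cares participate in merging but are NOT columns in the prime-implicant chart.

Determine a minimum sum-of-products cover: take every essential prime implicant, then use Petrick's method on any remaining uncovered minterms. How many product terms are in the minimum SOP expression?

4

Round 0: 0001✓ 0010✓ 0011✓ 0100✓ 0111✓ 1001✓ 1010✓ 1011✓ 1100✓ 1101✓ 1110✓ 1111✓
Round 1: -001✓ -010✓ -011✓ -100 -111✓ 0-11✓ 00-1✓ 001-✓ 1-01✓ 1-10✓ 1-11✓ 10-1✓ 101-✓ 11-0✓ 11-1✓ 110-✓ 111-✓
Round 2: --11 -0-1 -01- 1--1 1-1- 11--
PIs = {--11, -0-1, -01-, -100, 1--1, 1-1-, 11--}
Coverage chart:
  m1: -0-1 ←essential
  m4: -100 ←essential
  m9: -0-1,1--1
  m10: -01-,1-1-
  m11: --11,-0-1,-01-,1--1,1-1-
  m12: -100,11--
  m13: 1--1,11--
  m14: 1-1-,11--
Essential: -0-1, -100
Petrick residual → -01-, 11--
Min cover (4 terms): b'd + b'c + bc'd' + ab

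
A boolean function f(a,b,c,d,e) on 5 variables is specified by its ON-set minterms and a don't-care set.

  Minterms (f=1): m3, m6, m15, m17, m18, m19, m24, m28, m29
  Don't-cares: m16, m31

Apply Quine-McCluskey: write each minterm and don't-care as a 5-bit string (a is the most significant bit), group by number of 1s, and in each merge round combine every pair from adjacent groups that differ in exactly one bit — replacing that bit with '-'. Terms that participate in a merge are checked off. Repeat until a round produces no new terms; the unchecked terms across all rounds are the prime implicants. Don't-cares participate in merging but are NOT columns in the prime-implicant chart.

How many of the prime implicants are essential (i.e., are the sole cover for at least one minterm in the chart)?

4

[col 0] 00011*, 00110, 01111*, 10000*, 10001*, 10010*, 10011*, 11000*, 11100*, 11101*, 11111*
[col 1] -0011, -1111, 1-000, 100-0*, 100-1*, 1000-*, 1001-*, 11-00, 111-1, 1110-
[col 2] 100--
Prime implicants: -0011, -1111, 00110, 1-000, 100--, 11-00, 111-1, 1110-
PI chart (minterm → PIs covering it):
  3 | -0011  (sole → essential)
  6 | 00110  (sole → essential)
  15 | -1111  (sole → essential)
  17 | 100--  (sole → essential)
  18 | 100--  (sole → essential)
  19 | -0011,100--
  24 | 1-000,11-00
  28 | 11-00,1110-
  29 | 111-1,1110-
Essential prime implicants: -0011, -1111, 00110, 100--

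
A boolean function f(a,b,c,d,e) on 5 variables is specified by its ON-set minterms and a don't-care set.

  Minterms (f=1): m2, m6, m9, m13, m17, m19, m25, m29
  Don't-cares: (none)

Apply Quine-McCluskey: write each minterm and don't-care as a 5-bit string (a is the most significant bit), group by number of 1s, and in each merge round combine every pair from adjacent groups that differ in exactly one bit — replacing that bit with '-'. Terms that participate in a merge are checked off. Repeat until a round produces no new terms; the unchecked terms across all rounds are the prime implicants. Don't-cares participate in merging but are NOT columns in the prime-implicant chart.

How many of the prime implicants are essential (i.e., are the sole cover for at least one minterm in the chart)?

3

[col 0] 00010*, 00110*, 01001*, 01101*, 10001*, 10011*, 11001*, 11101*
[col 1] -1001*, -1101*, 00-10, 01-01*, 1-001, 100-1, 11-01*
[col 2] -1-01
Prime implicants: -1-01, 00-10, 1-001, 100-1
PI chart (minterm → PIs covering it):
  2 | 00-10  (sole → essential)
  6 | 00-10  (sole → essential)
  9 | -1-01  (sole → essential)
  13 | -1-01  (sole → essential)
  17 | 1-001,100-1
  19 | 100-1  (sole → essential)
  25 | -1-01,1-001
  29 | -1-01  (sole → essential)
Essential prime implicants: -1-01, 00-10, 100-1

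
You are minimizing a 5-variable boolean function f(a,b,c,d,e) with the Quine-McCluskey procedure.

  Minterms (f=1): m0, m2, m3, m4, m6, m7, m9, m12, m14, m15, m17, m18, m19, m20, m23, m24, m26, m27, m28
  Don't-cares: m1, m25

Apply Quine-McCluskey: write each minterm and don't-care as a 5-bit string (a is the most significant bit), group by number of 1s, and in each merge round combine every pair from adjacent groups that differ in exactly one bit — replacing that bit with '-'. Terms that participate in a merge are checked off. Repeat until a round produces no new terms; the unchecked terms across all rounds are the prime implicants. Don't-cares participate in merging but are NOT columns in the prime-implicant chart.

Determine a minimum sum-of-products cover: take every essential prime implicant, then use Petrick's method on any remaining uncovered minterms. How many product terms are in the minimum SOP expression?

7

[col 0] 00000*, 00001*, 00010*, 00011*, 00100*, 00110*, 00111*, 01001*, 01100*, 01110*, 01111*, 10001*, 10010*, 10011*, 10100*, 10111*, 11000*, 11001*, 11010*, 11011*, 11100*
[col 1] -0001*, -0010*, -0011*, -0100*, -0111*, -1001*, -1100*, 0-001*, 0-100*, 0-110*, 0-111*, 00-00*, 00-10*, 00-11*, 000-0*, 000-1*, 0000-*, 0001-*, 001-0*, 0011-*, 011-0*, 0111-*, 1-001*, 1-010*, 1-011*, 1-100*, 10-11*, 100-1*, 1001-*, 11-00, 110-0*, 110-1*, 1100-*, 1101-*
[col 2] --001, --100, -0-11, -00-1, -001-, 0-1-0, 0-11-, 00--0, 00-1-, 000--, 1-0-1, 1-01-, 110--
Prime implicants: --001, --100, -0-11, -00-1, -001-, 0-1-0, 0-11-, 00--0, 00-1-, 000--, 1-0-1, 1-01-, 11-00, 110--
PI chart (minterm → PIs covering it):
  0 | 00--0,000--
  2 | -001-,00--0,00-1-,000--
  3 | -0-11,-00-1,-001-,00-1-,000--
  4 | --100,0-1-0,00--0
  6 | 0-1-0,0-11-,00--0,00-1-
  7 | -0-11,0-11-,00-1-
  9 | --001  (sole → essential)
  12 | --100,0-1-0
  14 | 0-1-0,0-11-
  15 | 0-11-  (sole → essential)
  17 | --001,-00-1,1-0-1
  18 | -001-,1-01-
  19 | -0-11,-00-1,-001-,1-0-1,1-01-
  20 | --100  (sole → essential)
  23 | -0-11  (sole → essential)
  24 | 11-00,110--
  26 | 1-01-,110--
  27 | 1-0-1,1-01-,110--
  28 | --100,11-00
Essential prime implicants: --001, --100, -0-11, 0-11-
Petrick residual → -001-, 00--0, 110--
Minimum SOP uses 7 PIs: c'd'e + cd'e' + b'de + b'c'd + a'cd + a'b'e' + abc'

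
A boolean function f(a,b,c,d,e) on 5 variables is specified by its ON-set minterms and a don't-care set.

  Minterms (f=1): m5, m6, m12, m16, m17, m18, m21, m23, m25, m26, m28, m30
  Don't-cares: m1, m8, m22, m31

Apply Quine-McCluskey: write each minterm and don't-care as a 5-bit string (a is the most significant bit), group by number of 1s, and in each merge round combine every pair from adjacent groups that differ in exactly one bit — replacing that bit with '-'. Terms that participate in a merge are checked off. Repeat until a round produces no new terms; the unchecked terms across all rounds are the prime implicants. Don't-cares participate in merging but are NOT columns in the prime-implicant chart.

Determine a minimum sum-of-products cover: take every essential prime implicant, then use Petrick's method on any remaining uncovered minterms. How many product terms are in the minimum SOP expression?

size-2^0 implicants → 00001(✓)  00101(✓)  00110(✓)  01000(✓)  01100(✓)  10000(✓)  10001(✓)  10010(✓)  10101(✓)  10110(✓)  10111(✓)  11001(✓)  11010(✓)  11100(✓)  11110(✓)  11111(✓)
size-2^1 implicants → -0001(✓)  -0101(✓)  -0110  -1100  00-01(✓)  01-00  1-001  1-010(✓)  1-110(✓)  1-111(✓)  10-01(✓)  10-10(✓)  100-0  1000-  101-1  1011-(✓)  11-10(✓)  111-0  1111-(✓)
size-2^2 implicants → -0-01  1--10  1-11-
Unchecked terms (primes): -0-01, -0110, -1100, 01-00, 1--10, 1-001, 1-11-, 100-0, 1000-, 101-1, 111-0
Minterm coverage:
  m5 ⊆ -0-01 [E]
  m6 ⊆ -0110 [E]
  m12 ⊆ -1100,01-00
  m16 ⊆ 100-0,1000-
  m17 ⊆ -0-01,1-001,1000-
  m18 ⊆ 1--10,100-0
  m21 ⊆ -0-01,101-1
  m23 ⊆ 1-11-,101-1
  m25 ⊆ 1-001 [E]
  m26 ⊆ 1--10 [E]
  m28 ⊆ -1100,111-0
  m30 ⊆ 1--10,1-11-,111-0
E = {-0-01, -0110, 1--10, 1-001}
Petrick residual → -1100, 1-11-, 100-0
Cover = b'd'e + b'cde' + bcd'e' + ade' + ac'd'e + acd + ab'c'e'  |cover|=7

7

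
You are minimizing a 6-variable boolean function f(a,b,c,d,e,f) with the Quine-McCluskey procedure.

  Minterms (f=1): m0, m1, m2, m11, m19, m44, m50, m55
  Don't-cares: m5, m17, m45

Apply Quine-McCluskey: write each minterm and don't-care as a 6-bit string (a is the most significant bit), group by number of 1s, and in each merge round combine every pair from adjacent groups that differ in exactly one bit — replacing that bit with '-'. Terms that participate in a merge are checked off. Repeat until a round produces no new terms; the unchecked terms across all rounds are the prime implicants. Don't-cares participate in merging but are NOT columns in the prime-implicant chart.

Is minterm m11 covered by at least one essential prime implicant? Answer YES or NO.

[col 0] 000000*, 000001*, 000010*, 000101*, 001011, 010001*, 010011*, 101100*, 101101*, 110010, 110111
[col 1] 0-0001, 000-01, 0000-0, 00000-, 0100-1, 10110-
Prime implicants: 0-0001, 000-01, 0000-0, 00000-, 001011, 0100-1, 10110-, 110010, 110111
PI chart (minterm → PIs covering it):
  0 | 0000-0,00000-
  1 | 0-0001,000-01,00000-
  2 | 0000-0  (sole → essential)
  11 | 001011  (sole → essential)
  19 | 0100-1  (sole → essential)
  44 | 10110-  (sole → essential)
  50 | 110010  (sole → essential)
  55 | 110111  (sole → essential)
Essential prime implicants: 0000-0, 001011, 0100-1, 10110-, 110010, 110111

YES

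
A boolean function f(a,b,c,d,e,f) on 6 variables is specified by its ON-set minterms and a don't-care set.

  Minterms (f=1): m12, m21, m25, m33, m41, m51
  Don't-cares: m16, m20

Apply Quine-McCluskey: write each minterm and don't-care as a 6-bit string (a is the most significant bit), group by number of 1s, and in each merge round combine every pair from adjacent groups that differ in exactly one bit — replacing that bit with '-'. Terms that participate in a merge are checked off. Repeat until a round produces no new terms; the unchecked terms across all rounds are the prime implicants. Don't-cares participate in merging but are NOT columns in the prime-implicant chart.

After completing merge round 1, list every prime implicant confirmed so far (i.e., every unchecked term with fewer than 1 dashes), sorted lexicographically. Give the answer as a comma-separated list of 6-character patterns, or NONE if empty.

001100, 011001, 110011

Round 0: 001100 010000✓ 010100✓ 010101✓ 011001 100001✓ 101001✓ 110011
Round 1: 010-00 01010- 10-001
PIs = {001100, 010-00, 01010-, 011001, 10-001, 110011}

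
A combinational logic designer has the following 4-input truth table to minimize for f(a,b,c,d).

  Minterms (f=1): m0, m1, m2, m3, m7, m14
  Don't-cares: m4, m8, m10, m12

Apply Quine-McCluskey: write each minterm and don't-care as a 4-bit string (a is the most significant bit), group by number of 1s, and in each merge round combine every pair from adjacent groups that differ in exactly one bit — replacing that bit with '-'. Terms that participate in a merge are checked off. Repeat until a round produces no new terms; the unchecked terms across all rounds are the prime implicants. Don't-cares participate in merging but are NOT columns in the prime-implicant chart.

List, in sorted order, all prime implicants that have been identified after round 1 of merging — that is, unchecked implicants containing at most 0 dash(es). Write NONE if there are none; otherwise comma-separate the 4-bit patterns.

[col 0] 0000*, 0001*, 0010*, 0011*, 0100*, 0111*, 1000*, 1010*, 1100*, 1110*
[col 1] -000*, -010*, -100*, 0-00*, 0-11, 00-0*, 00-1*, 000-*, 001-*, 1-00*, 1-10*, 10-0*, 11-0*
[col 2] --00, -0-0, 00--, 1--0
Prime implicants: --00, -0-0, 0-11, 00--, 1--0

NONE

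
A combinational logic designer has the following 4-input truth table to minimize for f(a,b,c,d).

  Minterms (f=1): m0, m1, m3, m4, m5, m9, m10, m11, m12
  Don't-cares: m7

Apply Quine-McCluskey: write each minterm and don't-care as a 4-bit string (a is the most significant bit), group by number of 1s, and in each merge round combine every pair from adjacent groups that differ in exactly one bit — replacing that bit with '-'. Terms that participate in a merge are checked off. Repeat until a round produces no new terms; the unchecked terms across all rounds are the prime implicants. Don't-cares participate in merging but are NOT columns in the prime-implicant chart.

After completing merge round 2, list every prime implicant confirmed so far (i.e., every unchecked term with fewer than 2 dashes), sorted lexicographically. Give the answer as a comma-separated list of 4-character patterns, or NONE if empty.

-100, 101-

[col 0] 0000*, 0001*, 0011*, 0100*, 0101*, 0111*, 1001*, 1010*, 1011*, 1100*
[col 1] -001*, -011*, -100, 0-00*, 0-01*, 0-11*, 00-1*, 000-*, 01-1*, 010-*, 10-1*, 101-
[col 2] -0-1, 0--1, 0-0-
Prime implicants: -0-1, -100, 0--1, 0-0-, 101-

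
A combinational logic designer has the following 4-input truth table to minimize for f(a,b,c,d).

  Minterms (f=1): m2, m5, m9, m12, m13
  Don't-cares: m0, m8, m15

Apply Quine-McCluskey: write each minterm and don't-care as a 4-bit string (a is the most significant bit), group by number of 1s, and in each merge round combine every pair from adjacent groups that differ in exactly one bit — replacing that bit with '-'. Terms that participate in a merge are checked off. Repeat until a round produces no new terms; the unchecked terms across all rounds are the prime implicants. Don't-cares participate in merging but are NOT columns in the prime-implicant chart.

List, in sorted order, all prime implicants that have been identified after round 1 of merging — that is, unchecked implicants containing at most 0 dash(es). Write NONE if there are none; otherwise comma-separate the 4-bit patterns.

NONE

Round 0: 0000✓ 0010✓ 0101✓ 1000✓ 1001✓ 1100✓ 1101✓ 1111✓
Round 1: -000 -101 00-0 1-00✓ 1-01✓ 100-✓ 11-1 110-✓
Round 2: 1-0-
PIs = {-000, -101, 00-0, 1-0-, 11-1}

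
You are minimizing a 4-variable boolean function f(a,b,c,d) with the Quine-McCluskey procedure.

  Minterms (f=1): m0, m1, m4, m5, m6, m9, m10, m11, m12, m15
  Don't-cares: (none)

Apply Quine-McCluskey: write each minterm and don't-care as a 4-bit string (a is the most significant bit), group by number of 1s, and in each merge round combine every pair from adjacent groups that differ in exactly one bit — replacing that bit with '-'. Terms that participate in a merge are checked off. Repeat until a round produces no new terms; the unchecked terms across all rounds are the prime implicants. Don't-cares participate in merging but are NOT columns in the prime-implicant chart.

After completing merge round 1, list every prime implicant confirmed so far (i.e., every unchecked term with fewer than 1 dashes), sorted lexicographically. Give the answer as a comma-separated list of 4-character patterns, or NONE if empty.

NONE

[col 0] 0000*, 0001*, 0100*, 0101*, 0110*, 1001*, 1010*, 1011*, 1100*, 1111*
[col 1] -001, -100, 0-00*, 0-01*, 000-*, 01-0, 010-*, 1-11, 10-1, 101-
[col 2] 0-0-
Prime implicants: -001, -100, 0-0-, 01-0, 1-11, 10-1, 101-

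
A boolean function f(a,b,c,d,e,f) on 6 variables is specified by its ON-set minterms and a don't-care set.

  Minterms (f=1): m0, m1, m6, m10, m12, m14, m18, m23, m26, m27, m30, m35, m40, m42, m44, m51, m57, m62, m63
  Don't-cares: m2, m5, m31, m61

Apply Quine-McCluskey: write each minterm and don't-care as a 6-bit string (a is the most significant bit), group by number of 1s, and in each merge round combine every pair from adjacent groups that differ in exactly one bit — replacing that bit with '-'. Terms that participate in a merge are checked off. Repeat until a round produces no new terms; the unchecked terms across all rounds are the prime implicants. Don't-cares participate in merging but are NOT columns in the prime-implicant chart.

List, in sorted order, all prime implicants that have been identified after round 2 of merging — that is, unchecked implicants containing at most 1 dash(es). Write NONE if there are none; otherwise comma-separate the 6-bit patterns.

-01010, -01100, 000-01, 0000-0, 00000-, 0011-0, 01-111, 1-0011, 101-00, 1010-0, 111-01, 1111-1

Round 0: 000000✓ 000001✓ 000010✓ 000101✓ 000110✓ 001010✓ 001100✓ 001110✓ 010010✓ 010111✓ 011010✓ 011011✓ 011110✓ 011111✓ 100011✓ 101000✓ 101010✓ 101100✓ 110011✓ 111001✓ 111101✓ 111110✓ 111111✓
Round 1: -01010 -01100 -11110✓ -11111✓ 0-0010✓ 0-1010✓ 0-1110✓ 00-010✓ 00-110✓ 000-01 000-10✓ 0000-0 00000- 001-10✓ 0011-0 01-010✓ 01-111 011-10✓ 011-11✓ 01101-✓ 01111-✓ 1-0011 101-00 1010-0 111-01 1111-1 11111-✓
Round 2: -1111- 0--010 0-1-10 00--10 011-1-
PIs = {-01010, -01100, -1111-, 0--010, 0-1-10, 00--10, 000-01, 0000-0, 00000-, 0011-0, 01-111, 011-1-, 1-0011, 101-00, 1010-0, 111-01, 1111-1}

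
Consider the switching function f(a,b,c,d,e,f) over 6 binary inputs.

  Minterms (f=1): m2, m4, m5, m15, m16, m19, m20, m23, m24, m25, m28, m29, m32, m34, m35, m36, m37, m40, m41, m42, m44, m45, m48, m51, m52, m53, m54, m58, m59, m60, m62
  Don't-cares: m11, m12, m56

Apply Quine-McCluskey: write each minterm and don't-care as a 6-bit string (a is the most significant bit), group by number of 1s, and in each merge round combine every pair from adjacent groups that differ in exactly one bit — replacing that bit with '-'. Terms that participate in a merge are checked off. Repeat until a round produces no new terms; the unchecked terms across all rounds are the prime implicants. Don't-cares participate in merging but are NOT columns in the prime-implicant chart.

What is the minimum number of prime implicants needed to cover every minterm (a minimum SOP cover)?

12

Round 0: 000010✓ 000100✓ 000101✓ 001011✓ 001100✓ 001111✓ 010000✓ 010011✓ 010100✓ 010111✓ 011000✓ 011001✓ 011100✓ 011101✓ 100000✓ 100010✓ 100011✓ 100100✓ 100101✓ 101000✓ 101001✓ 101010✓ 101100✓ 101101✓ 110000✓ 110011✓ 110100✓ 110101✓ 110110✓ 111000✓ 111010✓ 111011✓ 111100✓ 111110✓
Round 1: -00010 -00100✓ -00101✓ -01100✓ -10000✓ -10011 -10100✓ -11000✓ -11100✓ 0-0100✓ 0-1100✓ 00-100✓ 00010-✓ 001-11 01-000✓ 01-100✓ 010-00✓ 010-11 011-00✓ 011-01✓ 01100-✓ 01110-✓ 1-0000✓ 1-0011 1-0100✓ 1-0101✓ 1-1000✓ 1-1010✓ 1-1100✓ 10-000✓ 10-010✓ 10-100✓ 10-101✓ 100-00✓ 1000-0✓ 10001- 10010-✓ 101-00✓ 101-01✓ 1010-0✓ 10100-✓ 10110-✓ 11-000✓ 11-011 11-100✓ 11-110✓ 110-00✓ 1101-0✓ 11010-✓ 111-00✓ 111-10✓ 1110-0✓ 11101- 1111-0✓
Round 2: --0100✓ --1100✓ -0-100✓ -0010- -1-000✓ -1-100✓ -10-00✓ -11-00✓ 0--100✓ 01--00✓ 011-0- 1--000✓ 1--100✓ 1-0-00✓ 1-010- 1-1-00✓ 1-10-0 10--00✓ 10-0-0 10-10- 101-0- 11--00✓ 11-1-0 111--0
Round 3: ---100 -1--00 1---00
PIs = {---100, -00010, -0010-, -1--00, -10011, 001-11, 010-11, 011-0-, 1---00, 1-0011, 1-010-, 1-10-0, 10-0-0, 10-10-, 10001-, 101-0-, 11-011, 11-1-0, 111--0, 11101-}
Coverage chart:
  m2: -00010 ←essential
  m4: ---100,-0010-
  m5: -0010- ←essential
  m15: 001-11 ←essential
  m16: -1--00 ←essential
  m19: -10011,010-11
  m20: ---100,-1--00
  m23: 010-11 ←essential
  m24: -1--00,011-0-
  m25: 011-0- ←essential
  m28: ---100,-1--00,011-0-
  m29: 011-0- ←essential
  m32: 1---00,10-0-0
  m34: -00010,10-0-0,10001-
  m35: 1-0011,10001-
  m36: ---100,-0010-,1---00,1-010-,10-10-
  m37: -0010-,1-010-,10-10-
  m40: 1---00,1-10-0,10-0-0,101-0-
  m41: 101-0- ←essential
  m42: 1-10-0,10-0-0
  m44: ---100,1---00,10-10-,101-0-
  m45: 10-10-,101-0-
  m48: -1--00,1---00
  m51: -10011,1-0011,11-011
  m52: ---100,-1--00,1---00,1-010-,11-1-0
  m53: 1-010- ←essential
  m54: 11-1-0 ←essential
  m58: 1-10-0,111--0,11101-
  m59: 11-011,11101-
  m60: ---100,-1--00,1---00,11-1-0,111--0
  m62: 11-1-0,111--0
Essential: -00010, -0010-, -1--00, 001-11, 010-11, 011-0-, 1-010-, 101-0-, 11-1-0
Petrick residual → 1-0011, 10-0-0, 11101-
Min cover (12 terms): b'c'd'ef' + b'c'de' + be'f' + a'b'cef + a'bc'ef + a'bce' + ac'd'ef + ac'de' + ab'd'f' + ab'ce' + abdf' + abcd'e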